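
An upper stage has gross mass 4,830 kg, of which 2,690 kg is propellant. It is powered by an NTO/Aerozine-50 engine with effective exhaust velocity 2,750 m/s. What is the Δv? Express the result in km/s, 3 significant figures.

m_f = m₀ − m_prop = 4,830 − 2,690 = 2,140 kg.
From the ideal rocket equation, Δv = v_e · ln(m₀/m_f) = 2750.0 × ln(2.257) = 2750.0 × 0.8140 ≈ 2238.6 m/s.

Δv ≈ 2.24 km/s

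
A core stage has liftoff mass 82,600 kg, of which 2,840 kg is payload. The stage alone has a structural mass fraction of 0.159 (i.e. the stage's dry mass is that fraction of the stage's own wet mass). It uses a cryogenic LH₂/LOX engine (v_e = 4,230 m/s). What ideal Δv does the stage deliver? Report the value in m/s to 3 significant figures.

Stage wet mass = m₀ − payload = 82,600 − 2,840 = 79,760 kg.
Stage dry mass = ε × stage wet mass = 0.159 × 79,760 = 12,681.8 kg.
Burnout mass m_f = stage dry + payload = 12,681.8 + 2,840 = 15,521.8 kg.
Δv = v_e · ln(82,600/15,521.8) = 4230.0 × ln(5.322) = 4230.0 × 1.6718 ≈ 7072 m/s.

Δv ≈ 7070 m/s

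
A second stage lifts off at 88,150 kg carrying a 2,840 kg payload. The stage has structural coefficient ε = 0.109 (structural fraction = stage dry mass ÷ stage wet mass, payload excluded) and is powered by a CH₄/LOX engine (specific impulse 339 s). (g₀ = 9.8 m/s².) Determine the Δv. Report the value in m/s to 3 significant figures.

Stage wet mass = m₀ − payload = 88,150 − 2,840 = 85,310 kg.
Stage dry mass = ε × stage wet mass = 0.109 × 85,310 = 9,298.79 kg.
Burnout mass m_f = stage dry + payload = 9,298.79 + 2,840 = 12,138.79 kg.
v_e = Isp · g₀ = 339 × 9.8 = 3322.2 m/s.
Using Δv = v_e ln(m₀/m_f): Δv = v_e · ln(88,150/12,138.79) = 3322.2 × ln(7.262) = 3322.2 × 1.9826 ≈ 6587 m/s.

Δv ≈ 6590 m/s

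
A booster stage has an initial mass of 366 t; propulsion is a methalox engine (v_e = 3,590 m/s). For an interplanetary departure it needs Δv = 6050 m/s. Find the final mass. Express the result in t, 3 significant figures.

final mass ≈ 67.9 t

m₀/m_f = exp(Δv / v_e) = exp(6050 / 3590.0) = exp(1.6852) = 5.3937.
m_f = m₀ / 5.3937 = 366 / 5.3937 = 67.8569 t.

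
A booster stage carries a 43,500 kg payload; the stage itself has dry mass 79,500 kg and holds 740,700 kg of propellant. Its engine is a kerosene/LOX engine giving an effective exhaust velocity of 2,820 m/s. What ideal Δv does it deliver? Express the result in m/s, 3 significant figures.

Δv ≈ 5500 m/s

m₀ = payload + dry + propellant = 43,500 + 79,500 + 740,700 = 863,700 kg.
m_f = payload + dry = 43,500 + 79,500 = 123,000 kg.
By the Tsiolkovsky rocket equation, Δv = v_e · ln(m₀/m_f) = 2820.0 × ln(7.022) = 2820.0 × 1.9490 ≈ 5496.3 m/s.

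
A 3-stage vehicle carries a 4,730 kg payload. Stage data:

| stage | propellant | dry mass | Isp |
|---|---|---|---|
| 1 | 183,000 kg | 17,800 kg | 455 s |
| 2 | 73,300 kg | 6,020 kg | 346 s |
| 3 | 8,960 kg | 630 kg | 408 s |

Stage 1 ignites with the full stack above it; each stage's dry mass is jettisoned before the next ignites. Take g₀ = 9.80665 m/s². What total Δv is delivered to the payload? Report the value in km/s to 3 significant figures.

Ignition mass of stage 1 = 183,000+17,800 + 73,300+6,020 + 8,960+630 + 4,730 = 294,440 kg.
Stage 1: m₀ = 294,440 kg, m_f = 294,440 − 183,000 = 111,440 kg; Δv = 455×9.80665×ln(2.642) = 4462.0×0.9716 ≈ 4335 m/s.
Stage 2: m₀ = 93,640 kg, m_f = 93,640 − 73,300 = 20,340 kg; Δv = 346×9.80665×ln(4.604) = 3393.1×1.5269 ≈ 5181 m/s.
Stage 3: m₀ = 14,320 kg, m_f = 14,320 − 8,960 = 5,360 kg; Δv = 408×9.80665×ln(2.672) = 4001.1×0.9827 ≈ 3932 m/s.
Total Δv = 4335 + 5181 + 3932 = 13448 m/s.

Δv ≈ 13.4 km/s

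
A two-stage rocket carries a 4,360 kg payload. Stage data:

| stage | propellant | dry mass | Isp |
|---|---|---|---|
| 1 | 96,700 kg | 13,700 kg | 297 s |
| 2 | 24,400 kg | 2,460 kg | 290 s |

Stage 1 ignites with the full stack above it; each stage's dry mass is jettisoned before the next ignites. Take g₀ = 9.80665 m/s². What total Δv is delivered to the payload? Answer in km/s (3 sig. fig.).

Ignition mass of stage 1 = 96,700+13,700 + 24,400+2,460 + 4,360 = 141,620 kg.
Stage 1: m₀ = 141,620 kg, m_f = 141,620 − 96,700 = 44,920 kg; Δv = 297×9.80665×ln(3.153) = 2912.6×1.1483 ≈ 3344 m/s.
Stage 2: m₀ = 31,220 kg, m_f = 31,220 − 24,400 = 6,820 kg; Δv = 290×9.80665×ln(4.578) = 2843.9×1.5212 ≈ 4326 m/s.
Total Δv = 3344 + 4326 = 7670 m/s.

Δv ≈ 7.67 km/s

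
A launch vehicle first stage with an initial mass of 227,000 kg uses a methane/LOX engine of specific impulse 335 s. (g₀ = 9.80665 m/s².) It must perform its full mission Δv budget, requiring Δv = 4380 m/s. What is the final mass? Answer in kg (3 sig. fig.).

v_e = Isp · g₀ = 335 × 9.80665 = 3285.2 m/s.
m₀/m_f = exp(Δv / v_e) = exp(4380 / 3285.2) = exp(1.3332) = 3.7933.
m_f = m₀ / 3.7933 = 227,000 / 3.7933 = 59,842.4 kg.

final mass ≈ 59800 kg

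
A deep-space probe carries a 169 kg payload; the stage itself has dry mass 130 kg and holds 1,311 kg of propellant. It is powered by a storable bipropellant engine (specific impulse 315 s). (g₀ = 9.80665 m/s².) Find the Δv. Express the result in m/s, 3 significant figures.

Δv ≈ 5200 m/s

v_e = Isp · g₀ = 315 × 9.80665 = 3089.1 m/s.
m₀ = payload + dry + propellant = 169 + 130 + 1,311 = 1,610 kg.
m_f = payload + dry = 169 + 130 = 299 kg.
From the ideal rocket equation, Δv = v_e · ln(m₀/m_f) = 3089.1 × ln(5.385) = 3089.1 × 1.6835 ≈ 5200.6 m/s.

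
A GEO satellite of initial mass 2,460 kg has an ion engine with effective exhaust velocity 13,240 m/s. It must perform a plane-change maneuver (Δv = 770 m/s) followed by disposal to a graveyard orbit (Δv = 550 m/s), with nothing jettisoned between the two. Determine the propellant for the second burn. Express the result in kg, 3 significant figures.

propellant for the second burn ≈ 94.4 kg

After the first burn: m = 2460 × exp(−770/13240.0) = 2460 × 0.94350 = 2,321.01 kg.
After the second burn: m = 2,321.01 × exp(−550/13240.0) = 2,321.01 × 0.95931 = 2,226.57 kg.
Second-burn propellant = 2,321.01 − 2,226.57 = 94.44 kg.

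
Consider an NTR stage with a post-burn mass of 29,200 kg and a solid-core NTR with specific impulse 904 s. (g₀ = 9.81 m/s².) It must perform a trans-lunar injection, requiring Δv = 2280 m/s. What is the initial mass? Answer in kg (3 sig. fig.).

v_e = Isp · g₀ = 904 × 9.81 = 8868.2 m/s.
From the ideal rocket equation, m₀/m_f = exp(Δv / v_e) = exp(2280 / 8868.2) = exp(0.2571) = 1.2932.
m₀ = m_f × 1.2932 = 29,200 × 1.2932 = 37,761.4 kg.

initial mass ≈ 37800 kg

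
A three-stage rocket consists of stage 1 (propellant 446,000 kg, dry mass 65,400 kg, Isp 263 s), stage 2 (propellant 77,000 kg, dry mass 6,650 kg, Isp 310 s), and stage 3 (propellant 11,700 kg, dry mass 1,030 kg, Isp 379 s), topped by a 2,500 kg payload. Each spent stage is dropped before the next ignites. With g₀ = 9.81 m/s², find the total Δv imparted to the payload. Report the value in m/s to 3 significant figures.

Δv ≈ 13400 m/s

Ignition mass of stage 1 = 446,000+65,400 + 77,000+6,650 + 11,700+1,030 + 2,500 = 610,280 kg.
Stage 1: m₀ = 610,280 kg, m_f = 610,280 − 446,000 = 164,280 kg; Δv = 263×9.81×ln(3.715) = 2580.0×1.3123 ≈ 3386 m/s.
Stage 2: m₀ = 98,880 kg, m_f = 98,880 − 77,000 = 21,880 kg; Δv = 310×9.81×ln(4.519) = 3041.1×1.5083 ≈ 4587 m/s.
Stage 3: m₀ = 15,230 kg, m_f = 15,230 − 11,700 = 3,530 kg; Δv = 379×9.81×ln(4.314) = 3718.0×1.4620 ≈ 5436 m/s.
Total Δv = 3386 + 4587 + 5436 = 13409 m/s.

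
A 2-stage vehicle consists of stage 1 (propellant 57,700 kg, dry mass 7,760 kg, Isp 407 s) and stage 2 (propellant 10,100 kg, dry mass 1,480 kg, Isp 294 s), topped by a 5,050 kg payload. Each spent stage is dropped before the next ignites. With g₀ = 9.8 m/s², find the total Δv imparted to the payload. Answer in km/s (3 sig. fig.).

Ignition mass of stage 1 = 57,700+7,760 + 10,100+1,480 + 5,050 = 82,090 kg.
Stage 1: m₀ = 82,090 kg, m_f = 82,090 − 57,700 = 24,390 kg; Δv = 407×9.8×ln(3.366) = 3988.6×1.2136 ≈ 4841 m/s.
Stage 2: m₀ = 16,630 kg, m_f = 16,630 − 10,100 = 6,530 kg; Δv = 294×9.8×ln(2.547) = 2881.2×0.9348 ≈ 2693 m/s.
Total Δv = 4841 + 2693 = 7534 m/s.

Δv ≈ 7.53 km/s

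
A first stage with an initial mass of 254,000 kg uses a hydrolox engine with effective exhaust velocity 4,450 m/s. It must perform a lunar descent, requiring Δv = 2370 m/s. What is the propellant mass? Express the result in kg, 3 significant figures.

propellant mass ≈ 105000 kg

m₀/m_f = exp(Δv / v_e) = exp(2370 / 4450.0) = exp(0.5326) = 1.7033.
m_f = 254,000 / 1.7033 = 149,122 kg, so propellant = m₀ − m_f = 254,000 − 149,122 = 104,878 kg.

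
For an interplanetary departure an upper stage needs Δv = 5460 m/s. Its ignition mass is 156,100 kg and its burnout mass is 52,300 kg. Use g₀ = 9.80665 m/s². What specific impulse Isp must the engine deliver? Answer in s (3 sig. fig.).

Isp ≈ 509 s

ln(m₀/m_f) = ln(156100/52300) = ln(2.985) = 1.0935.
v_e = Δv / ln(m₀/m_f) = 5460 / 1.0935 = 4993.1 m/s.
Isp = v_e / g₀ = 4993.1 / 9.80665 = 509.2 s.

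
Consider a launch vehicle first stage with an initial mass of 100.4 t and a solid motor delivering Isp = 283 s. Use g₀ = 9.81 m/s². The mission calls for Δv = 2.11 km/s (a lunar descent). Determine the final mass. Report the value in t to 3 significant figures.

v_e = Isp · g₀ = 283 × 9.81 = 2776.2 m/s.
m₀/m_f = exp(Δv / v_e) = exp(2110 / 2776.2) = exp(0.7600) = 2.1383.
m_f = m₀ / 2.1383 = 100.4 / 2.1383 = 46.9532 t.

final mass ≈ 47.0 t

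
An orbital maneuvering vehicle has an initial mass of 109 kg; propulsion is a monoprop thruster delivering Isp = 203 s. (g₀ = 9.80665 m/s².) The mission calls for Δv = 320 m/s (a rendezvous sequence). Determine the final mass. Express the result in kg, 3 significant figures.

v_e = Isp · g₀ = 203 × 9.80665 = 1990.7 m/s.
By the Tsiolkovsky rocket equation, m₀/m_f = exp(Δv / v_e) = exp(320 / 1990.7) = exp(0.1607) = 1.1744.
m_f = m₀ / 1.1744 = 109 / 1.1744 = 92.8134 kg.

final mass ≈ 92.8 kg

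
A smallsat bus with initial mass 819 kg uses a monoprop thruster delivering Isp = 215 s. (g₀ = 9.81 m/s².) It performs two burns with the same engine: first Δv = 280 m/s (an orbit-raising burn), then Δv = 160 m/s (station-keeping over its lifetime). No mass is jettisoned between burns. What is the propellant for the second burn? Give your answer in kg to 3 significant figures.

v_e = Isp · g₀ = 215 × 9.81 = 2109.2 m/s.
After the first burn: m = 819 × exp(−280/2109.2) = 819 × 0.87568 = 717.182 kg.
After the second burn: m = 717.182 × exp(−160/2109.2) = 717.182 × 0.92695 = 664.792 kg.
Second-burn propellant = 717.182 − 664.792 = 52.39 kg.

propellant for the second burn ≈ 52.4 kg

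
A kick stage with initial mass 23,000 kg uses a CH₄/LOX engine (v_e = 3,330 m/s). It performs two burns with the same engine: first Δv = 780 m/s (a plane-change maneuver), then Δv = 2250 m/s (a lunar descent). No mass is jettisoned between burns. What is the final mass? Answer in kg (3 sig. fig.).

After the first burn: m = 23000 × exp(−780/3330.0) = 23000 × 0.79118 = 18,197.1 kg.
After the second burn: m = 18,197.1 × exp(−2250/3330.0) = 18,197.1 × 0.50881 = 9,258.87 kg.

final mass ≈ 9260 kg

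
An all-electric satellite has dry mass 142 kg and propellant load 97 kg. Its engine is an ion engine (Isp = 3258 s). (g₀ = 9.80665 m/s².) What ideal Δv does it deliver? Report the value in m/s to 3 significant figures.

Δv ≈ 16600 m/s

v_e = Isp · g₀ = 3258 × 9.80665 = 31950.1 m/s.
m₀ = m_dry + m_prop = 142 + 97 = 239 kg.
From the ideal rocket equation, Δv = v_e · ln(m₀/m_f) = 31950.1 × ln(1.683) = 31950.1 × 0.5206 ≈ 16634.4 m/s.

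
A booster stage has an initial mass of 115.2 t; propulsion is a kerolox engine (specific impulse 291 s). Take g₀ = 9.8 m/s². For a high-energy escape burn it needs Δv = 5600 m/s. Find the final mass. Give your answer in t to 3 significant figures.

final mass ≈ 16.2 t

v_e = Isp · g₀ = 291 × 9.8 = 2851.8 m/s.
From the ideal rocket equation, m₀/m_f = exp(Δv / v_e) = exp(5600 / 2851.8) = exp(1.9637) = 7.1254.
m_f = m₀ / 7.1254 = 115.2 / 7.1254 = 16.1675 t.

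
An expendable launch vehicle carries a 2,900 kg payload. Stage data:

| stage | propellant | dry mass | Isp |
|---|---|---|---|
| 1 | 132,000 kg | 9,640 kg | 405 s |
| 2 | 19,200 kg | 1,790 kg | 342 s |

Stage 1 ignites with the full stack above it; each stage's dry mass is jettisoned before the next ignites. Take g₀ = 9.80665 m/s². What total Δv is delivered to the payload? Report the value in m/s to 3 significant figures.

Δv ≈ 11800 m/s

Ignition mass of stage 1 = 132,000+9,640 + 19,200+1,790 + 2,900 = 165,530 kg.
Stage 1: m₀ = 165,530 kg, m_f = 165,530 − 132,000 = 33,530 kg; Δv = 405×9.80665×ln(4.937) = 3971.7×1.5967 ≈ 6342 m/s.
Stage 2: m₀ = 23,890 kg, m_f = 23,890 − 19,200 = 4,690 kg; Δv = 342×9.80665×ln(5.094) = 3353.9×1.6280 ≈ 5460 m/s.
Total Δv = 6342 + 5460 = 11802 m/s.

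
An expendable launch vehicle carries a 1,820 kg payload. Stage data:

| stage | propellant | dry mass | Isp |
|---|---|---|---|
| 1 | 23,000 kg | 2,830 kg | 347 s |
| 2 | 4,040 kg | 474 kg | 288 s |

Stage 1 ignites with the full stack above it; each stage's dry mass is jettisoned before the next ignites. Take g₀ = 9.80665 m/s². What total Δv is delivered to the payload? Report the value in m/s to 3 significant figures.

Δv ≈ 7140 m/s

Ignition mass of stage 1 = 23,000+2,830 + 4,040+474 + 1,820 = 32,164 kg.
Stage 1: m₀ = 32,164 kg, m_f = 32,164 − 23,000 = 9,164 kg; Δv = 347×9.80665×ln(3.51) = 3402.9×1.2556 ≈ 4273 m/s.
Stage 2: m₀ = 6,334 kg, m_f = 6,334 − 4,040 = 2,294 kg; Δv = 288×9.80665×ln(2.761) = 2824.3×1.0156 ≈ 2868 m/s.
Total Δv = 4273 + 2868 = 7141 m/s.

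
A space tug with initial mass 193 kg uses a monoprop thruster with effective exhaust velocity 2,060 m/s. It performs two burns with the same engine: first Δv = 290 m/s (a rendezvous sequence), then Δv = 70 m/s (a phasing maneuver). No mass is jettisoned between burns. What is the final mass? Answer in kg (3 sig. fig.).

After the first burn: m = 193 × exp(−290/2060.0) = 193 × 0.86868 = 167.655 kg.
After the second burn: m = 167.655 × exp(−70/2060.0) = 167.655 × 0.96659 = 162.054 kg.

final mass ≈ 162 kg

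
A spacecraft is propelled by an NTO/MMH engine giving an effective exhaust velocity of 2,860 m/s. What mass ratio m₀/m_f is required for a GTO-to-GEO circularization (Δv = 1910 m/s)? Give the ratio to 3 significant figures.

mass ratio ≈ 1.95

m₀/m_f = exp(Δv / v_e) = exp(1910 / 2860.0) = exp(0.6678) = 1.9500.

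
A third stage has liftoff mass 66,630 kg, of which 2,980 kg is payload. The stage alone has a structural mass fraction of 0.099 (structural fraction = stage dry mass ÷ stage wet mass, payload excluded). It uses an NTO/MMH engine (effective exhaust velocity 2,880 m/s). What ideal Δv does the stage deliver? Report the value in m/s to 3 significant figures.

Stage wet mass = m₀ − payload = 66,630 − 2,980 = 63,650 kg.
Stage dry mass = ε × stage wet mass = 0.099 × 63,650 = 6,301.35 kg.
Burnout mass m_f = stage dry + payload = 6,301.35 + 2,980 = 9,281.35 kg.
By the Tsiolkovsky rocket equation, Δv = v_e · ln(66,630/9,281.35) = 2880.0 × ln(7.179) = 2880.0 × 1.9711 ≈ 5677 m/s.

Δv ≈ 5680 m/s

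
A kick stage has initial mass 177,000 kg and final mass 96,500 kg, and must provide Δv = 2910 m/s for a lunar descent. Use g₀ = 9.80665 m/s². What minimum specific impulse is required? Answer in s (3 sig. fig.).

ln(m₀/m_f) = ln(177000/96500) = ln(1.834) = 0.6066.
v_e = Δv / ln(m₀/m_f) = 2910 / 0.6066 = 4797.2 m/s.
Isp = v_e / g₀ = 4797.2 / 9.80665 = 489.2 s.

Isp ≈ 489 s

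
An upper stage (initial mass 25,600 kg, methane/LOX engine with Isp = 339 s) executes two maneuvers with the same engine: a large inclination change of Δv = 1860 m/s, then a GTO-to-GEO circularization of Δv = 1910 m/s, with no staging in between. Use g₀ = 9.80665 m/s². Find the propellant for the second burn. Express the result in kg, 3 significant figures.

v_e = Isp · g₀ = 339 × 9.80665 = 3324.5 m/s.
After the first burn: m = 25600 × exp(−1860/3324.5) = 25600 × 0.57150 = 14,630.4 kg.
After the second burn: m = 14,630.4 × exp(−1910/3324.5) = 14,630.4 × 0.56297 = 8,236.48 kg.
Second-burn propellant = 14,630.4 − 8,236.48 = 6,393.92 kg.

propellant for the second burn ≈ 6390 kg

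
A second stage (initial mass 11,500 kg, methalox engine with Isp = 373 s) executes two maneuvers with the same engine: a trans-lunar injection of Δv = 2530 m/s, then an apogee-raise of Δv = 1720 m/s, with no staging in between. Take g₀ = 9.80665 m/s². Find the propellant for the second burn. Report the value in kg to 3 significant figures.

v_e = Isp · g₀ = 373 × 9.80665 = 3657.9 m/s.
After the first burn: m = 11500 × exp(−2530/3657.9) = 11500 × 0.50075 = 5,758.63 kg.
After the second burn: m = 5,758.63 × exp(−1720/3657.9) = 5,758.63 × 0.62487 = 3,598.4 kg.
Second-burn propellant = 5,758.63 − 3,598.4 = 2,160.23 kg.

propellant for the second burn ≈ 2160 kg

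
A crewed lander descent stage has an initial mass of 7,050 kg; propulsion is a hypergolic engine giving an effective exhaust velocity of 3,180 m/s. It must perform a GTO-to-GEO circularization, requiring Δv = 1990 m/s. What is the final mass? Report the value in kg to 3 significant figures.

final mass ≈ 3770 kg

Using Δv = v_e ln(m₀/m_f): m₀/m_f = exp(Δv / v_e) = exp(1990 / 3180.0) = exp(0.6258) = 1.8697.
m_f = m₀ / 1.8697 = 7,050 / 1.8697 = 3,770.66 kg.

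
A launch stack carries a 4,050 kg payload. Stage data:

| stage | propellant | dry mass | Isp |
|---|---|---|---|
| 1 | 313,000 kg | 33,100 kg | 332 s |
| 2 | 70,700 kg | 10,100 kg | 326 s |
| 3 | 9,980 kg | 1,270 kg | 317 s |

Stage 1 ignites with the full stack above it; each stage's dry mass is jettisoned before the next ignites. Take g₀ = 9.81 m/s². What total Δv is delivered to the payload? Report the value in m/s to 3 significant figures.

Δv ≈ 11500 m/s

Ignition mass of stage 1 = 313,000+33,100 + 70,700+10,100 + 9,980+1,270 + 4,050 = 442,200 kg.
Stage 1: m₀ = 442,200 kg, m_f = 442,200 − 313,000 = 129,200 kg; Δv = 332×9.81×ln(3.423) = 3256.9×1.2304 ≈ 4007 m/s.
Stage 2: m₀ = 96,100 kg, m_f = 96,100 − 70,700 = 25,400 kg; Δv = 326×9.81×ln(3.783) = 3198.1×1.3306 ≈ 4255 m/s.
Stage 3: m₀ = 15,300 kg, m_f = 15,300 − 9,980 = 5,320 kg; Δv = 317×9.81×ln(2.876) = 3109.8×1.0564 ≈ 3285 m/s.
Total Δv = 4007 + 4255 + 3285 = 11547 m/s.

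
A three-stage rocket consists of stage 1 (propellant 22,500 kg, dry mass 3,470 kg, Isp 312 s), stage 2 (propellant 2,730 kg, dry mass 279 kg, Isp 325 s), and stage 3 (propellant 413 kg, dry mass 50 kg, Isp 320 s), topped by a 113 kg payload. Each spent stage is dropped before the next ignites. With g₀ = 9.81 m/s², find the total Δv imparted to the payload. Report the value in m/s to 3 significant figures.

Δv ≈ 12900 m/s

Ignition mass of stage 1 = 22,500+3,470 + 2,730+279 + 413+50 + 113 = 29,555 kg.
Stage 1: m₀ = 29,555 kg, m_f = 29,555 − 22,500 = 7,055 kg; Δv = 312×9.81×ln(4.189) = 3060.7×1.4325 ≈ 4385 m/s.
Stage 2: m₀ = 3,585 kg, m_f = 3,585 − 2,730 = 855 kg; Δv = 325×9.81×ln(4.193) = 3188.2×1.4334 ≈ 4570 m/s.
Stage 3: m₀ = 576 kg, m_f = 576 − 413 = 163 kg; Δv = 320×9.81×ln(3.534) = 3139.2×1.2624 ≈ 3963 m/s.
Total Δv = 4385 + 4570 + 3963 = 12918 m/s.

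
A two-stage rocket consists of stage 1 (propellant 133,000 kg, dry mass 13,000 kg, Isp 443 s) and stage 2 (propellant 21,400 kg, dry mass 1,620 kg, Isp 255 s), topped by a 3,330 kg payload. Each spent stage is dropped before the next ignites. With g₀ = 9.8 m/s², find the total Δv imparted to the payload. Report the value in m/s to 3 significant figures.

Δv ≈ 10600 m/s

Ignition mass of stage 1 = 133,000+13,000 + 21,400+1,620 + 3,330 = 172,350 kg.
Stage 1: m₀ = 172,350 kg, m_f = 172,350 − 133,000 = 39,350 kg; Δv = 443×9.8×ln(4.38) = 4341.4×1.4770 ≈ 6412 m/s.
Stage 2: m₀ = 26,350 kg, m_f = 26,350 − 21,400 = 4,950 kg; Δv = 255×9.8×ln(5.323) = 2499.0×1.6721 ≈ 4179 m/s.
Total Δv = 6412 + 4179 = 10591 m/s.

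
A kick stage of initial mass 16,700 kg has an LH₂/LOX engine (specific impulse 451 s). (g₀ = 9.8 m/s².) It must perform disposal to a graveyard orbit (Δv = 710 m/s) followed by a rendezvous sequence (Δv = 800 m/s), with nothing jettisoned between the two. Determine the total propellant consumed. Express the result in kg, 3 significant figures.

total propellant consumed ≈ 4830 kg

v_e = Isp · g₀ = 451 × 9.8 = 4419.8 m/s.
After the first burn: m = 16700 × exp(−710/4419.8) = 16700 × 0.85160 = 14,221.7 kg.
After the second burn: m = 14,221.7 × exp(−800/4419.8) = 14,221.7 × 0.83443 = 11,867 kg.
Total propellant = m₀ − m_final = 16700 − 11,867 = 4,833 kg.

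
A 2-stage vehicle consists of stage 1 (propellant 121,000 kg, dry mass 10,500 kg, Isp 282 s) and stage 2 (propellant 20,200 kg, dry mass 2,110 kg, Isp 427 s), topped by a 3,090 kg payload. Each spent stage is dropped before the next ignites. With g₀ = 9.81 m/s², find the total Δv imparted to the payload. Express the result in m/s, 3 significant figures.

Ignition mass of stage 1 = 121,000+10,500 + 20,200+2,110 + 3,090 = 156,900 kg.
Stage 1: m₀ = 156,900 kg, m_f = 156,900 − 121,000 = 35,900 kg; Δv = 282×9.81×ln(4.37) = 2766.4×1.4749 ≈ 4080 m/s.
Stage 2: m₀ = 25,400 kg, m_f = 25,400 − 20,200 = 5,200 kg; Δv = 427×9.81×ln(4.885) = 4188.9×1.5861 ≈ 6644 m/s.
Total Δv = 4080 + 6644 = 10724 m/s.

Δv ≈ 10700 m/s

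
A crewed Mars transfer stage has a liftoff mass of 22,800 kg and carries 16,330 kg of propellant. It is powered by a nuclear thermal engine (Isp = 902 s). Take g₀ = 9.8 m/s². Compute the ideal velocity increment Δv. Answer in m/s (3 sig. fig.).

Δv ≈ 11100 m/s

v_e = Isp · g₀ = 902 × 9.8 = 8839.6 m/s.
m_f = m₀ − m_prop = 22,800 − 16,330 = 6,470 kg.
Δv = v_e · ln(m₀/m_f) = 8839.6 × ln(3.524) = 8839.6 × 1.2596 ≈ 11134.2 m/s.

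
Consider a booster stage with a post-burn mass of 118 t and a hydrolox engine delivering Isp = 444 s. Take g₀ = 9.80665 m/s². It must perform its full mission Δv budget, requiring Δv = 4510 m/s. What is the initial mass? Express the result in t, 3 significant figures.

initial mass ≈ 332 t

v_e = Isp · g₀ = 444 × 9.80665 = 4354.2 m/s.
Using Δv = v_e ln(m₀/m_f): m₀/m_f = exp(Δv / v_e) = exp(4510 / 4354.2) = exp(1.0358) = 2.8173.
m₀ = m_f × 2.8173 = 118 × 2.8173 = 332.441 t.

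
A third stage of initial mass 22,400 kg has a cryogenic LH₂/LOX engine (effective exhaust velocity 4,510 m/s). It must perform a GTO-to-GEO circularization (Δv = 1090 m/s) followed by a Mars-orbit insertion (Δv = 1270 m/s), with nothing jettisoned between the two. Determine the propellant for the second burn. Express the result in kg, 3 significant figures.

propellant for the second burn ≈ 4320 kg

After the first burn: m = 22400 × exp(−1090/4510.0) = 22400 × 0.78530 = 17,590.7 kg.
After the second burn: m = 17,590.7 × exp(−1270/4510.0) = 17,590.7 × 0.75458 = 13,273.6 kg.
Second-burn propellant = 17,590.7 − 13,273.6 = 4,317.1 kg.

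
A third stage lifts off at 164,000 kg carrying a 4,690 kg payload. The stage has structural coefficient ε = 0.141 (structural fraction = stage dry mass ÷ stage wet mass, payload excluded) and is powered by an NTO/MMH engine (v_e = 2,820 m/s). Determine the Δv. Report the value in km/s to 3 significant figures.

Stage wet mass = m₀ − payload = 164,000 − 4,690 = 159,310 kg.
Stage dry mass = ε × stage wet mass = 0.141 × 159,310 = 22,462.7 kg.
Burnout mass m_f = stage dry + payload = 22,462.7 + 4,690 = 27,152.7 kg.
Using Δv = v_e ln(m₀/m_f): Δv = v_e · ln(164,000/27,152.7) = 2820.0 × ln(6.04) = 2820.0 × 1.7984 ≈ 5071 m/s.

Δv ≈ 5.07 km/s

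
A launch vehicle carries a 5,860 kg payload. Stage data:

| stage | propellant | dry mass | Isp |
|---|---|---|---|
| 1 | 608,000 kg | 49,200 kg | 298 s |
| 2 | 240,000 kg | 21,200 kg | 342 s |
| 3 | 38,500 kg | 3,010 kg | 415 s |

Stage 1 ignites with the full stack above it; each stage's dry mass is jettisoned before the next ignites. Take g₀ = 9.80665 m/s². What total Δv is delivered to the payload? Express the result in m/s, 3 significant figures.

Ignition mass of stage 1 = 608,000+49,200 + 240,000+21,200 + 38,500+3,010 + 5,860 = 965,770 kg.
Stage 1: m₀ = 965,770 kg, m_f = 965,770 − 608,000 = 357,770 kg; Δv = 298×9.80665×ln(2.699) = 2922.4×0.9930 ≈ 2902 m/s.
Stage 2: m₀ = 308,570 kg, m_f = 308,570 − 240,000 = 68,570 kg; Δv = 342×9.80665×ln(4.5) = 3353.9×1.5041 ≈ 5045 m/s.
Stage 3: m₀ = 47,370 kg, m_f = 47,370 − 38,500 = 8,870 kg; Δv = 415×9.80665×ln(5.34) = 4069.8×1.6753 ≈ 6818 m/s.
Total Δv = 2902 + 5045 + 6818 = 14765 m/s.

Δv ≈ 14800 m/s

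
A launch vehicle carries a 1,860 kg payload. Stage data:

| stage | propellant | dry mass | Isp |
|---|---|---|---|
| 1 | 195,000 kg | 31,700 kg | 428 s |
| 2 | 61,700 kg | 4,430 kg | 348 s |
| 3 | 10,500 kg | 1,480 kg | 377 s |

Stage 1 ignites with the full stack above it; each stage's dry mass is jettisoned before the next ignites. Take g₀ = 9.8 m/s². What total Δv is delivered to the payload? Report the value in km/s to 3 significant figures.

Ignition mass of stage 1 = 195,000+31,700 + 61,700+4,430 + 10,500+1,480 + 1,860 = 306,670 kg.
Stage 1: m₀ = 306,670 kg, m_f = 306,670 − 195,000 = 111,670 kg; Δv = 428×9.8×ln(2.746) = 4194.4×1.0102 ≈ 4237 m/s.
Stage 2: m₀ = 79,970 kg, m_f = 79,970 − 61,700 = 18,270 kg; Δv = 348×9.8×ln(4.377) = 3410.4×1.4764 ≈ 5035 m/s.
Stage 3: m₀ = 13,840 kg, m_f = 13,840 − 10,500 = 3,340 kg; Δv = 377×9.8×ln(4.144) = 3694.6×1.4216 ≈ 5252 m/s.
Total Δv = 4237 + 5035 + 5252 = 14524 m/s.

Δv ≈ 14.5 km/s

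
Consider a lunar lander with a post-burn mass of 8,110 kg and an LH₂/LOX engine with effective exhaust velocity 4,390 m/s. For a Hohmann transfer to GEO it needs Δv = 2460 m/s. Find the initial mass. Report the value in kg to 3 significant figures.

initial mass ≈ 14200 kg

m₀/m_f = exp(Δv / v_e) = exp(2460 / 4390.0) = exp(0.5604) = 1.7513.
m₀ = m_f × 1.7513 = 8,110 × 1.7513 = 14,203 kg.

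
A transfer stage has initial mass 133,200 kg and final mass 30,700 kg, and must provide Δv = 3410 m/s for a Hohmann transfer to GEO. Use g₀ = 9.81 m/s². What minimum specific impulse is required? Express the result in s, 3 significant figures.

Isp ≈ 237 s

ln(m₀/m_f) = ln(133200/30700) = ln(4.339) = 1.4676.
Using Δv = v_e ln(m₀/m_f): v_e = Δv / ln(m₀/m_f) = 3410 / 1.4676 = 2323.5 m/s.
Isp = v_e / g₀ = 2323.5 / 9.81 = 236.9 s.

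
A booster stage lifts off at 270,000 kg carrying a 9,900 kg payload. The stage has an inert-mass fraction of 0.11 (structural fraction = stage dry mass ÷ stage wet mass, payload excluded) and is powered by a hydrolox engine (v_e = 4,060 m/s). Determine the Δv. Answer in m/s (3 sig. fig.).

Stage wet mass = m₀ − payload = 270,000 − 9,900 = 260,100 kg.
Stage dry mass = ε × stage wet mass = 0.11 × 260,100 = 28,611 kg.
Burnout mass m_f = stage dry + payload = 28,611 + 9,900 = 38,511 kg.
From the ideal rocket equation, Δv = v_e · ln(270,000/38,511) = 4060.0 × ln(7.011) = 4060.0 × 1.9475 ≈ 7907 m/s.

Δv ≈ 7910 m/s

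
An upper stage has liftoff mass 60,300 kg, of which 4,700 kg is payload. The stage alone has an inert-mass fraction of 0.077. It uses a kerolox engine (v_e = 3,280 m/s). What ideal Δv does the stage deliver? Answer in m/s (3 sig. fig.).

Δv ≈ 6250 m/s

Stage wet mass = m₀ − payload = 60,300 − 4,700 = 55,600 kg.
Stage dry mass = ε × stage wet mass = 0.077 × 55,600 = 4,281.2 kg.
Burnout mass m_f = stage dry + payload = 4,281.2 + 4,700 = 8,981.2 kg.
Rocket equation: Δv = v_e · ln(60,300/8,981.2) = 3280.0 × ln(6.714) = 3280.0 × 1.9042 ≈ 6246 m/s.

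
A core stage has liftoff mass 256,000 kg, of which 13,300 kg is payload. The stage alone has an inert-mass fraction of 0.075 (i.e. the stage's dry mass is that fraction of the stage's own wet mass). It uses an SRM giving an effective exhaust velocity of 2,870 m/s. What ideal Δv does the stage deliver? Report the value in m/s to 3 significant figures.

Stage wet mass = m₀ − payload = 256,000 − 13,300 = 242,700 kg.
Stage dry mass = ε × stage wet mass = 0.075 × 242,700 = 18,202.5 kg.
Burnout mass m_f = stage dry + payload = 18,202.5 + 13,300 = 31,502.5 kg.
Δv = v_e · ln(256,000/31,502.5) = 2870.0 × ln(8.126) = 2870.0 × 2.0951 ≈ 6013 m/s.

Δv ≈ 6010 m/s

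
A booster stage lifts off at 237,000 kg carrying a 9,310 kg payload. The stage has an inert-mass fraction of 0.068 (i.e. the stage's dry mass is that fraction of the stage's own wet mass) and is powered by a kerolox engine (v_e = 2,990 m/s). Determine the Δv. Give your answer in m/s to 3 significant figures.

Stage wet mass = m₀ − payload = 237,000 − 9,310 = 227,690 kg.
Stage dry mass = ε × stage wet mass = 0.068 × 227,690 = 15,482.9 kg.
Burnout mass m_f = stage dry + payload = 15,482.9 + 9,310 = 24,792.9 kg.
Rocket equation: Δv = v_e · ln(237,000/24,792.9) = 2990.0 × ln(9.559) = 2990.0 × 2.2575 ≈ 6750 m/s.

Δv ≈ 6750 m/s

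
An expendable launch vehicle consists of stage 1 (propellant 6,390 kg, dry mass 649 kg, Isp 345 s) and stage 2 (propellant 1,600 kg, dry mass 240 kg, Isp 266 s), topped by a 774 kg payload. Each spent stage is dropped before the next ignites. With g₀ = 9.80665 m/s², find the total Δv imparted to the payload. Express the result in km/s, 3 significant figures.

Δv ≈ 6.14 km/s

Ignition mass of stage 1 = 6,390+649 + 1,600+240 + 774 = 9,653 kg.
Stage 1: m₀ = 9,653 kg, m_f = 9,653 − 6,390 = 3,263 kg; Δv = 345×9.80665×ln(2.958) = 3383.3×1.0846 ≈ 3670 m/s.
Stage 2: m₀ = 2,614 kg, m_f = 2,614 − 1,600 = 1,014 kg; Δv = 266×9.80665×ln(2.578) = 2608.6×0.9470 ≈ 2470 m/s.
Total Δv = 3670 + 2470 = 6140 m/s.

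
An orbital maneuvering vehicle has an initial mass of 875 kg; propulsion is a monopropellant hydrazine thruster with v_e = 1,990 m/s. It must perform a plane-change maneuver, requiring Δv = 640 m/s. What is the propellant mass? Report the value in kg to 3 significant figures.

By the Tsiolkovsky rocket equation, m₀/m_f = exp(Δv / v_e) = exp(640 / 1990.0) = exp(0.3216) = 1.3793.
m_f = 875 / 1.3793 = 634.38 kg, so propellant = m₀ − m_f = 875 − 634.38 = 240.62 kg.

propellant mass ≈ 241 kg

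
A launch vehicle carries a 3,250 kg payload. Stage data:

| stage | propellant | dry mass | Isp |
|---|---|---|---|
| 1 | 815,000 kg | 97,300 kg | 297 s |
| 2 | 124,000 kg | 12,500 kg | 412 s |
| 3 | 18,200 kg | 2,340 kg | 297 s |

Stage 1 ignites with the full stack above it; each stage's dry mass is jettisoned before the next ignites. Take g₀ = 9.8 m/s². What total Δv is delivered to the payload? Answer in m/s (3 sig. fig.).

Δv ≈ 14400 m/s

Ignition mass of stage 1 = 815,000+97,300 + 124,000+12,500 + 18,200+2,340 + 3,250 = 1,072,590 kg.
Stage 1: m₀ = 1,072,590 kg, m_f = 1,072,590 − 815,000 = 257,590 kg; Δv = 297×9.8×ln(4.164) = 2910.6×1.4265 ≈ 4152 m/s.
Stage 2: m₀ = 160,290 kg, m_f = 160,290 − 124,000 = 36,290 kg; Δv = 412×9.8×ln(4.417) = 4037.6×1.4854 ≈ 5998 m/s.
Stage 3: m₀ = 23,790 kg, m_f = 23,790 − 18,200 = 5,590 kg; Δv = 297×9.8×ln(4.256) = 2910.6×1.4483 ≈ 4215 m/s.
Total Δv = 4152 + 5998 + 4215 = 14365 m/s.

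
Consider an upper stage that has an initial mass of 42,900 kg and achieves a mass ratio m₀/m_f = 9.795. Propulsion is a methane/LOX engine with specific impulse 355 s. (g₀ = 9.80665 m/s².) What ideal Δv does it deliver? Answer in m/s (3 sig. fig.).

v_e = Isp · g₀ = 355 × 9.80665 = 3481.4 m/s.
Using Δv = v_e ln(m₀/m_f): Δv = v_e · ln(9.795) = 3481.4 × 2.2819 ≈ 7944.0 m/s.

Δv ≈ 7940 m/s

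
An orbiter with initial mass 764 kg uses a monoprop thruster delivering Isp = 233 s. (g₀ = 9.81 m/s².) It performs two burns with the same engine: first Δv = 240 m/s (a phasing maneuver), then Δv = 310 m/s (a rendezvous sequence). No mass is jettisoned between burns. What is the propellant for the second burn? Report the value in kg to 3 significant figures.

v_e = Isp · g₀ = 233 × 9.81 = 2285.7 m/s.
After the first burn: m = 764 × exp(−240/2285.7) = 764 × 0.90033 = 687.852 kg.
After the second burn: m = 687.852 × exp(−310/2285.7) = 687.852 × 0.87317 = 600.612 kg.
Second-burn propellant = 687.852 − 600.612 = 87.24 kg.

propellant for the second burn ≈ 87.2 kg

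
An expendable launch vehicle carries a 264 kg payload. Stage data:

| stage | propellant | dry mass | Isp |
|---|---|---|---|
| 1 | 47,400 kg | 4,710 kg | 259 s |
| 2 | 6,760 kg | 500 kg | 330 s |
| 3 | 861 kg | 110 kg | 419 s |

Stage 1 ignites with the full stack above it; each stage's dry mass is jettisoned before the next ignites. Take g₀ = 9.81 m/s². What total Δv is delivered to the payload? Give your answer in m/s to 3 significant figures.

Ignition mass of stage 1 = 47,400+4,710 + 6,760+500 + 861+110 + 264 = 60,605 kg.
Stage 1: m₀ = 60,605 kg, m_f = 60,605 − 47,400 = 13,205 kg; Δv = 259×9.81×ln(4.59) = 2540.8×1.5238 ≈ 3872 m/s.
Stage 2: m₀ = 8,495 kg, m_f = 8,495 − 6,760 = 1,735 kg; Δv = 330×9.81×ln(4.896) = 3237.3×1.5885 ≈ 5142 m/s.
Stage 3: m₀ = 1,235 kg, m_f = 1,235 − 861 = 374 kg; Δv = 419×9.81×ln(3.302) = 4110.4×1.1946 ≈ 4910 m/s.
Total Δv = 3872 + 5142 + 4910 = 13924 m/s.

Δv ≈ 13900 m/s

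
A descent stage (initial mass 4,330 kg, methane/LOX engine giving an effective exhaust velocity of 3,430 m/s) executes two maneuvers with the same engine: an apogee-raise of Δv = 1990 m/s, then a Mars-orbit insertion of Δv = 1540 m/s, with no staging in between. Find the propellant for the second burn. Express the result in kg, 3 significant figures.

After the first burn: m = 4330 × exp(−1990/3430.0) = 4330 × 0.55980 = 2,423.93 kg.
After the second burn: m = 2,423.93 × exp(−1540/3430.0) = 2,423.93 × 0.63828 = 1,547.15 kg.
Second-burn propellant = 2,423.93 − 1,547.15 = 876.78 kg.

propellant for the second burn ≈ 877 kg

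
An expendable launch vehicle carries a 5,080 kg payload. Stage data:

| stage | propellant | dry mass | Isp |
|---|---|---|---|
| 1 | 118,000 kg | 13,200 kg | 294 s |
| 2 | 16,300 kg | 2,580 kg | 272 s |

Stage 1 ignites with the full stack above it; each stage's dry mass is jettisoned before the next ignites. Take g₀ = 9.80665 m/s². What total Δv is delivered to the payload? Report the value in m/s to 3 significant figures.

Ignition mass of stage 1 = 118,000+13,200 + 16,300+2,580 + 5,080 = 155,160 kg.
Stage 1: m₀ = 155,160 kg, m_f = 155,160 − 118,000 = 37,160 kg; Δv = 294×9.80665×ln(4.175) = 2883.2×1.4292 ≈ 4121 m/s.
Stage 2: m₀ = 23,960 kg, m_f = 23,960 − 16,300 = 7,660 kg; Δv = 272×9.80665×ln(3.128) = 2667.4×1.1404 ≈ 3042 m/s.
Total Δv = 4121 + 3042 = 7163 m/s.

Δv ≈ 7160 m/s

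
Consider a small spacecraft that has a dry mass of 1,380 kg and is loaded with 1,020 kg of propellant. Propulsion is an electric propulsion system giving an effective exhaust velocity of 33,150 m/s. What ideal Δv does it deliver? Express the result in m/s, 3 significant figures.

Δv ≈ 18300 m/s

m₀ = m_dry + m_prop = 1,380 + 1,020 = 2,400 kg.
Δv = v_e · ln(m₀/m_f) = 33150.0 × ln(1.739) = 33150.0 × 0.5534 ≈ 18344.7 m/s.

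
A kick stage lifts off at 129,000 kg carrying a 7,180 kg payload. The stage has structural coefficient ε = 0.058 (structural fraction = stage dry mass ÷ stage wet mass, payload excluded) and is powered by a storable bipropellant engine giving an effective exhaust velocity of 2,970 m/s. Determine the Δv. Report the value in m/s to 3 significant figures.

Δv ≈ 6540 m/s

Stage wet mass = m₀ − payload = 129,000 − 7,180 = 121,820 kg.
Stage dry mass = ε × stage wet mass = 0.058 × 121,820 = 7,065.56 kg.
Burnout mass m_f = stage dry + payload = 7,065.56 + 7,180 = 14,245.56 kg.
Δv = v_e · ln(129,000/14,245.56) = 2970.0 × ln(9.055) = 2970.0 × 2.2034 ≈ 6544 m/s.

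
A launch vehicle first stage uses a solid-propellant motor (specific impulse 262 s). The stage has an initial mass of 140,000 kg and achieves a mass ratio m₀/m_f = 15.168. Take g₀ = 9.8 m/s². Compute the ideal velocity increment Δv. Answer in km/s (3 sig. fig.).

Δv ≈ 6.98 km/s

v_e = Isp · g₀ = 262 × 9.8 = 2567.6 m/s.
Δv = v_e · ln(15.168) = 2567.6 × 2.7192 ≈ 6981.8 m/s.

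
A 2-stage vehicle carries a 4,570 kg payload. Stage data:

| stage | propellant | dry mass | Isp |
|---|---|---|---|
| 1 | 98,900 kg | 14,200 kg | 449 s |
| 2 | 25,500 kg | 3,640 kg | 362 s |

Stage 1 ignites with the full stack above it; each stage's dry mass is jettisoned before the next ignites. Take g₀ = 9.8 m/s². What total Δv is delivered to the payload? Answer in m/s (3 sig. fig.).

Δv ≈ 9940 m/s

Ignition mass of stage 1 = 98,900+14,200 + 25,500+3,640 + 4,570 = 146,810 kg.
Stage 1: m₀ = 146,810 kg, m_f = 146,810 − 98,900 = 47,910 kg; Δv = 449×9.8×ln(3.064) = 4400.2×1.1198 ≈ 4927 m/s.
Stage 2: m₀ = 33,710 kg, m_f = 33,710 − 25,500 = 8,210 kg; Δv = 362×9.8×ln(4.106) = 3547.6×1.4124 ≈ 5011 m/s.
Total Δv = 4927 + 5011 = 9938 m/s.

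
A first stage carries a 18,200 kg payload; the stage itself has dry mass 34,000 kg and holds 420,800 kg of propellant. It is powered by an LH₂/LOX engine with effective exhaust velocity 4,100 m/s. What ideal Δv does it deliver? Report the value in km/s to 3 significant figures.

m₀ = payload + dry + propellant = 18,200 + 34,000 + 420,800 = 473,000 kg.
m_f = payload + dry = 18,200 + 34,000 = 52,200 kg.
Δv = v_e · ln(m₀/m_f) = 4100.0 × ln(9.061) = 4100.0 × 2.2040 ≈ 9036.5 m/s.

Δv ≈ 9.04 km/s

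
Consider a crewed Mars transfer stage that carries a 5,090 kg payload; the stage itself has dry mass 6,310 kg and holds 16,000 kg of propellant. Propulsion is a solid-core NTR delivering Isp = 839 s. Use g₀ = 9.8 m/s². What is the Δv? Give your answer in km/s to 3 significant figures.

Δv ≈ 7.21 km/s

v_e = Isp · g₀ = 839 × 9.8 = 8222.2 m/s.
m₀ = payload + dry + propellant = 5,090 + 6,310 + 16,000 = 27,400 kg.
m_f = payload + dry = 5,090 + 6,310 = 11,400 kg.
Rocket equation: Δv = v_e · ln(m₀/m_f) = 8222.2 × ln(2.404) = 8222.2 × 0.8769 ≈ 7210.3 m/s.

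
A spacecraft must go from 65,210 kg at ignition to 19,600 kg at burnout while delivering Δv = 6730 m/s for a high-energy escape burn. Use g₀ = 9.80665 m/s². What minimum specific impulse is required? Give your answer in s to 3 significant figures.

Isp ≈ 571 s

ln(m₀/m_f) = ln(65210/19600) = ln(3.327) = 1.2021.
v_e = Δv / ln(m₀/m_f) = 6730 / 1.2021 = 5598.6 m/s.
Isp = v_e / g₀ = 5598.6 / 9.80665 = 570.9 s.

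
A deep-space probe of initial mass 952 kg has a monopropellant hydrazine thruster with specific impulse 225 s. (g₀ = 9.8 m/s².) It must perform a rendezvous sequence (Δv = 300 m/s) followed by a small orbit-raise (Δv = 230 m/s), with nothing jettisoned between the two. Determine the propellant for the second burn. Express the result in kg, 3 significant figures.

propellant for the second burn ≈ 82.3 kg

v_e = Isp · g₀ = 225 × 9.8 = 2205.0 m/s.
After the first burn: m = 952 × exp(−300/2205.0) = 952 × 0.87280 = 830.906 kg.
After the second burn: m = 830.906 × exp(−230/2205.0) = 830.906 × 0.90095 = 748.605 kg.
Second-burn propellant = 830.906 − 748.605 = 82.301 kg.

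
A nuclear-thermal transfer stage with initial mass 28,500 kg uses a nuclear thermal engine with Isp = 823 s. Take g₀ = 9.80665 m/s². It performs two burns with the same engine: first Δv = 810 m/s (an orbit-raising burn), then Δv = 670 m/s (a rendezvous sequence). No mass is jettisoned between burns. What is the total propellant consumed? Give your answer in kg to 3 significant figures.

v_e = Isp · g₀ = 823 × 9.80665 = 8070.9 m/s.
After the first burn: m = 28500 × exp(−810/8070.9) = 28500 × 0.90451 = 25,778.5 kg.
After the second burn: m = 25,778.5 × exp(−670/8070.9) = 25,778.5 × 0.92034 = 23,725 kg.
Total propellant = m₀ − m_final = 28500 − 23,725 = 4,775 kg.

total propellant consumed ≈ 4780 kg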